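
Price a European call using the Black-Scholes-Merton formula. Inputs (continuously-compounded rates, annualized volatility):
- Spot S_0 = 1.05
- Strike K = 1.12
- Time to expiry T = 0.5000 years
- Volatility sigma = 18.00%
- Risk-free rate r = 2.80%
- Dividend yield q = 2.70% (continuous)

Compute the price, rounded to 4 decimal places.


d1 = (ln(S/K) + (r - q + 0.5*sigma^2) * T) / (sigma * sqrt(T)) = -0.43949453
d2 = d1 - sigma * sqrt(T) = -0.56677375
exp(-rT) = 0.98609754; exp(-qT) = 0.98659072
C = S_0 * exp(-qT) * N(d1) - K * exp(-rT) * N(d2)
N(d1) = 0.33015162; N(d2) = 0.28543395
C = 1.0500 * 0.98659072 * 0.33015162 - 1.1200 * 0.98609754 * 0.28543395 = 0.0268

Answer: Price = 0.0268


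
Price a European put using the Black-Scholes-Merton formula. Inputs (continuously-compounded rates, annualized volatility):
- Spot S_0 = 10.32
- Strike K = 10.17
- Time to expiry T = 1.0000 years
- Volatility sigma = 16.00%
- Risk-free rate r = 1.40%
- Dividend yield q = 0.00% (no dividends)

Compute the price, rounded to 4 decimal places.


d1 = (ln(S/K) + (r - q + 0.5*sigma^2) * T) / (sigma * sqrt(T)) = 0.25900969
d2 = d1 - sigma * sqrt(T) = 0.09900969
exp(-rT) = 0.98609754; exp(-qT) = 1.00000000
P = K * exp(-rT) * N(-d2) - S_0 * exp(-qT) * N(-d1)
N(-d1) = 0.39781388; N(-d2) = 0.46056529
P = 10.1700 * 0.98609754 * 0.46056529 - 10.3200 * 1.00000000 * 0.39781388 = 0.5134

Answer: Price = 0.5134


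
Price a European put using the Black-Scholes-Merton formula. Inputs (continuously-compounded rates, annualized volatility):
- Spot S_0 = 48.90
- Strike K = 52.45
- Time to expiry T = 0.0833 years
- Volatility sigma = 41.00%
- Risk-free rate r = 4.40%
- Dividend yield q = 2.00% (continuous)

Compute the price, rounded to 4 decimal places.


d1 = (ln(S/K) + (r - q + 0.5*sigma^2) * T) / (sigma * sqrt(T)) = -0.51618995
d2 = d1 - sigma * sqrt(T) = -0.63452308
exp(-rT) = 0.99634151; exp(-qT) = 0.99833539
P = K * exp(-rT) * N(-d2) - S_0 * exp(-qT) * N(-d1)
N(-d1) = 0.69713913; N(-d2) = 0.73713025
P = 52.4500 * 0.99634151 * 0.73713025 - 48.9000 * 0.99833539 * 0.69713913 = 4.4877

Answer: Price = 4.4877


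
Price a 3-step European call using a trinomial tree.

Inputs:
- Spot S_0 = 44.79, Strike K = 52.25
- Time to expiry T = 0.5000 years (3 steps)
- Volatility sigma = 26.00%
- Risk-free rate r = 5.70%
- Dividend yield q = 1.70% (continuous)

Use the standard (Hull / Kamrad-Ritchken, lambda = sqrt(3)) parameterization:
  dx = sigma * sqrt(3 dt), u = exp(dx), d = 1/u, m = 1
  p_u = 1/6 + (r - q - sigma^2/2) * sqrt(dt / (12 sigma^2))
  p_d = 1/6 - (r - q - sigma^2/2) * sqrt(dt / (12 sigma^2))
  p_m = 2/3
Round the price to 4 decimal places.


dt = T/N = 0.166667; dx = sigma*sqrt(3*dt) = 0.183848
u = exp(dx) = 1.201833; d = 1/u = 0.832062
p_u = 0.169477, p_m = 0.666667, p_d = 0.163856
Discount per step: exp(-r*dt) = 0.990545
Stock lattice S(k, j) with j the centered position index:
  k=0: S(0,+0) = 44.7900
  k=1: S(1,-1) = 37.2681; S(1,+0) = 44.7900; S(1,+1) = 53.8301
  k=2: S(2,-2) = 31.0094; S(2,-1) = 37.2681; S(2,+0) = 44.7900; S(2,+1) = 53.8301; S(2,+2) = 64.6948
  k=3: S(3,-3) = 25.8017; S(3,-2) = 31.0094; S(3,-1) = 37.2681; S(3,+0) = 44.7900; S(3,+1) = 53.8301; S(3,+2) = 64.6948; S(3,+3) = 77.7523
Terminal payoffs V(N, j) = max(S_T - K, 0):
  V(3,-3) = 0.000000; V(3,-2) = 0.000000; V(3,-1) = 0.000000; V(3,+0) = 0.000000; V(3,+1) = 1.580093; V(3,+2) = 12.444774; V(3,+3) = 25.502304
Backward induction: V(k, j) = exp(-r*dt) * [p_u * V(k+1, j+1) + p_m * V(k+1, j) + p_d * V(k+1, j-1)]
  V(2,-2) = exp(-r*dt) * [p_u*0.000000 + p_m*0.000000 + p_d*0.000000] = 0.000000
  V(2,-1) = exp(-r*dt) * [p_u*0.000000 + p_m*0.000000 + p_d*0.000000] = 0.000000
  V(2,+0) = exp(-r*dt) * [p_u*1.580093 + p_m*0.000000 + p_d*0.000000] = 0.265257
  V(2,+1) = exp(-r*dt) * [p_u*12.444774 + p_m*1.580093 + p_d*0.000000] = 3.132596
  V(2,+2) = exp(-r*dt) * [p_u*25.502304 + p_m*12.444774 + p_d*1.580093] = 12.755721
  V(1,-1) = exp(-r*dt) * [p_u*0.265257 + p_m*0.000000 + p_d*0.000000] = 0.044530
  V(1,+0) = exp(-r*dt) * [p_u*3.132596 + p_m*0.265257 + p_d*0.000000] = 0.701050
  V(1,+1) = exp(-r*dt) * [p_u*12.755721 + p_m*3.132596 + p_d*0.265257] = 4.253066
  V(0,+0) = exp(-r*dt) * [p_u*4.253066 + p_m*0.701050 + p_d*0.044530] = 1.184156

Answer: Price = V(0,0) = 1.1842


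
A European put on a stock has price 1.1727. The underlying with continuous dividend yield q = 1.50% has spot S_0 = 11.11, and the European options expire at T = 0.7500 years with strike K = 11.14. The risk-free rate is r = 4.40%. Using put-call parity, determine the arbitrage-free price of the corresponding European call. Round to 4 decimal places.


Put-call parity: C - P = S_0 * exp(-qT) - K * exp(-rT).
S_0 * exp(-qT) = 11.1100 * 0.98881304 = 10.98571293
K * exp(-rT) = 11.1400 * 0.96753856 = 10.77837955
C = P + S*exp(-qT) - K*exp(-rT)
C = 1.1727 + 10.98571293 - 10.77837955 = 1.3800

Answer: Call price = 1.3800


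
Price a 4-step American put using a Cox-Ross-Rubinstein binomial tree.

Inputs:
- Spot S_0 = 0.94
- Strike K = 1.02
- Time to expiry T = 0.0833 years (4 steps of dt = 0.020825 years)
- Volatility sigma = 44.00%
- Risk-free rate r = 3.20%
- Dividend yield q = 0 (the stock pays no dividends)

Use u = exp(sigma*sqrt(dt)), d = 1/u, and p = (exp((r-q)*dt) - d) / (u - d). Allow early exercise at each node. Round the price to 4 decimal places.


Answer: Price = V(0,0) = 0.1001

Derivation:
dt = T/N = 0.020825
u = exp(sigma*sqrt(dt)) = 1.065555; d = 1/u = 0.938478
p = (exp((r-q)*dt) - d) / (u - d) = 0.489377
Discount per step: exp(-r*dt) = 0.999334
Stock lattice S(k, i) with i counting down-moves:
  k=0: S(0,0) = 0.9400
  k=1: S(1,0) = 1.0016; S(1,1) = 0.8822
  k=2: S(2,0) = 1.0673; S(2,1) = 0.9400; S(2,2) = 0.8279
  k=3: S(3,0) = 1.1372; S(3,1) = 1.0016; S(3,2) = 0.8822; S(3,3) = 0.7770
  k=4: S(4,0) = 1.2118; S(4,1) = 1.0673; S(4,2) = 0.9400; S(4,3) = 0.8279; S(4,4) = 0.7292
Terminal payoffs V(N, i) = max(K - S_T, 0):
  V(4,0) = 0.000000; V(4,1) = 0.000000; V(4,2) = 0.080000; V(4,3) = 0.192103; V(4,4) = 0.290838
Backward induction: V(k, i) = exp(-r*dt) * [p * V(k+1, i) + (1-p) * V(k+1, i+1)]; then take max(V_cont, immediate exercise) for American.
  V(3,0) = exp(-r*dt) * [p*0.000000 + (1-p)*0.000000] = 0.000000; exercise = 0.000000; V(3,0) = max -> 0.000000
  V(3,1) = exp(-r*dt) * [p*0.000000 + (1-p)*0.080000] = 0.040823; exercise = 0.018378; V(3,1) = max -> 0.040823
  V(3,2) = exp(-r*dt) * [p*0.080000 + (1-p)*0.192103] = 0.137151; exercise = 0.137831; V(3,2) = max -> 0.137831
  V(3,3) = exp(-r*dt) * [p*0.192103 + (1-p)*0.290838] = 0.242358; exercise = 0.243037; V(3,3) = max -> 0.243037
  V(2,0) = exp(-r*dt) * [p*0.000000 + (1-p)*0.040823] = 0.020831; exercise = 0.000000; V(2,0) = max -> 0.020831
  V(2,1) = exp(-r*dt) * [p*0.040823 + (1-p)*0.137831] = 0.090297; exercise = 0.080000; V(2,1) = max -> 0.090297
  V(2,2) = exp(-r*dt) * [p*0.137831 + (1-p)*0.243037] = 0.191424; exercise = 0.192103; V(2,2) = max -> 0.192103
  V(1,0) = exp(-r*dt) * [p*0.020831 + (1-p)*0.090297] = 0.056264; exercise = 0.018378; V(1,0) = max -> 0.056264
  V(1,1) = exp(-r*dt) * [p*0.090297 + (1-p)*0.192103] = 0.142187; exercise = 0.137831; V(1,1) = max -> 0.142187
  V(0,0) = exp(-r*dt) * [p*0.056264 + (1-p)*0.142187] = 0.100072; exercise = 0.080000; V(0,0) = max -> 0.100072


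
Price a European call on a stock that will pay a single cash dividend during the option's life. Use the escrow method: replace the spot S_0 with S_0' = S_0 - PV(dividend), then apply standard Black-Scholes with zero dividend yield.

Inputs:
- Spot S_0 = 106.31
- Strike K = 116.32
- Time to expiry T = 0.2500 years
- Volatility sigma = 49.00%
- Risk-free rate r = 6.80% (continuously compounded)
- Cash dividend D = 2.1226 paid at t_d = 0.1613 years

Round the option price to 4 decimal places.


PV(D) = D * exp(-r * t_d) = 2.1226 * 0.98909153 = 2.09944569
S_0' = S_0 - PV(D) = 106.3100 - 2.09944569 = 104.21055431
d1 = (ln(S_0'/K) + (r + sigma^2/2)*T) / (sigma*sqrt(T)) = -0.25681266
d2 = d1 - sigma*sqrt(T) = -0.50181266
exp(-rT) = 0.98314368
N(d1) = 0.39866170; N(d2) = 0.30789965
C = S_0' * N(d1) - K * exp(-rT) * N(d2) = 104.21055431 * 0.39866170 - 116.3200 * 0.98314368 * 0.30789965 = 6.3336

Answer: Price = 6.3336


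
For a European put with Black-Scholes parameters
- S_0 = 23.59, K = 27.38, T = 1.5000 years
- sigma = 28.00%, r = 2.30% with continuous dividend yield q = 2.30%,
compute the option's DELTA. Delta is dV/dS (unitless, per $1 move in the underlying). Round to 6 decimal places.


Answer: Delta = -0.583251

Derivation:
d1 = -0.2629991663; d2 = -0.6059277303
phi(d1) = 0.3853810037; exp(-qT) = 0.9660883397; exp(-rT) = 0.9660883397
N(-d1) = 0.6037243892
Delta = -exp(-qT) * N(-d1) = -0.9660883397 * 0.6037243892 = -0.583251


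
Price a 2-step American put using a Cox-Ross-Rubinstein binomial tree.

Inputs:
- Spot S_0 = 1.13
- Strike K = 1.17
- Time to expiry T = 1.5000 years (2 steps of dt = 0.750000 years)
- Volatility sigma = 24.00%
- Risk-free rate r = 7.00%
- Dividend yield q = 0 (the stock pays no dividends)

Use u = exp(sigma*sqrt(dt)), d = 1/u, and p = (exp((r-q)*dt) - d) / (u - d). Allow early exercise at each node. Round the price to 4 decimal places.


Answer: Price = V(0,0) = 0.1100

Derivation:
dt = T/N = 0.750000
u = exp(sigma*sqrt(dt)) = 1.231024; d = 1/u = 0.812332
p = (exp((r-q)*dt) - d) / (u - d) = 0.576965
Discount per step: exp(-r*dt) = 0.948854
Stock lattice S(k, i) with i counting down-moves:
  k=0: S(0,0) = 1.1300
  k=1: S(1,0) = 1.3911; S(1,1) = 0.9179
  k=2: S(2,0) = 1.7124; S(2,1) = 1.1300; S(2,2) = 0.7457
Terminal payoffs V(N, i) = max(K - S_T, 0):
  V(2,0) = 0.000000; V(2,1) = 0.040000; V(2,2) = 0.424332
Backward induction: V(k, i) = exp(-r*dt) * [p * V(k+1, i) + (1-p) * V(k+1, i+1)]; then take max(V_cont, immediate exercise) for American.
  V(1,0) = exp(-r*dt) * [p*0.000000 + (1-p)*0.040000] = 0.016056; exercise = 0.000000; V(1,0) = max -> 0.016056
  V(1,1) = exp(-r*dt) * [p*0.040000 + (1-p)*0.424332] = 0.192224; exercise = 0.252065; V(1,1) = max -> 0.252065
  V(0,0) = exp(-r*dt) * [p*0.016056 + (1-p)*0.252065] = 0.109968; exercise = 0.040000; V(0,0) = max -> 0.109968


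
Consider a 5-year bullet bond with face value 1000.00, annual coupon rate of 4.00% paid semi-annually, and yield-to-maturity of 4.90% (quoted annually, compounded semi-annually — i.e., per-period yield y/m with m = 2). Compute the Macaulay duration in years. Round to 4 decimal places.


Coupon per period c = face * coupon_rate / m = 20.000000
Periods per year m = 2; per-period yield y/m = 0.024500
Number of cashflows N = 10
Cashflows (t years, CF_t, discount factor 1/(1+y/m)^(m*t), PV):
  t = 0.5000: CF_t = 20.000000, DF = 0.976086, PV = 19.521718
  t = 1.0000: CF_t = 20.000000, DF = 0.952744, PV = 19.054874
  t = 1.5000: CF_t = 20.000000, DF = 0.929960, PV = 18.599193
  t = 2.0000: CF_t = 20.000000, DF = 0.907721, PV = 18.154410
  t = 2.5000: CF_t = 20.000000, DF = 0.886013, PV = 17.720264
  t = 3.0000: CF_t = 20.000000, DF = 0.864825, PV = 17.296500
  t = 3.5000: CF_t = 20.000000, DF = 0.844143, PV = 16.882869
  t = 4.0000: CF_t = 20.000000, DF = 0.823957, PV = 16.479131
  t = 4.5000: CF_t = 20.000000, DF = 0.804252, PV = 16.085047
  t = 5.0000: CF_t = 1020.000000, DF = 0.785019, PV = 800.719757
Price P = sum_t PV_t = 960.513762
Macaulay numerator sum_t t * PV_t:
  t * PV_t at t = 0.5000: 9.760859
  t * PV_t at t = 1.0000: 19.054874
  t * PV_t at t = 1.5000: 27.898790
  t * PV_t at t = 2.0000: 36.308820
  t * PV_t at t = 2.5000: 44.300659
  t * PV_t at t = 3.0000: 51.889499
  t * PV_t at t = 3.5000: 59.090042
  t * PV_t at t = 4.0000: 65.916522
  t * PV_t at t = 4.5000: 72.382711
  t * PV_t at t = 5.0000: 4003.598785
Macaulay duration D = (sum_t t * PV_t) / P = 4390.201561 / 960.513762 = 4.570681

Answer: Macaulay duration = 4.5707 years


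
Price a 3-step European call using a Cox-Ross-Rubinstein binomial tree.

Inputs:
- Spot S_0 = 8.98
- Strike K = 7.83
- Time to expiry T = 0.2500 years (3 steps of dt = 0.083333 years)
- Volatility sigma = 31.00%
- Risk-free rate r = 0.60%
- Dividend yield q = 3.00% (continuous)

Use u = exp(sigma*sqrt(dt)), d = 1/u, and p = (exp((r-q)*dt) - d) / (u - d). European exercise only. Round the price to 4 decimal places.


Answer: Price = V(0,0) = 1.2409

Derivation:
dt = T/N = 0.083333
u = exp(sigma*sqrt(dt)) = 1.093616; d = 1/u = 0.914398
p = (exp((r-q)*dt) - d) / (u - d) = 0.466494
Discount per step: exp(-r*dt) = 0.999500
Stock lattice S(k, i) with i counting down-moves:
  k=0: S(0,0) = 8.9800
  k=1: S(1,0) = 9.8207; S(1,1) = 8.2113
  k=2: S(2,0) = 10.7400; S(2,1) = 8.9800; S(2,2) = 7.5084
  k=3: S(3,0) = 11.7455; S(3,1) = 9.8207; S(3,2) = 8.2113; S(3,3) = 6.8657
Terminal payoffs V(N, i) = max(S_T - K, 0):
  V(3,0) = 3.915471; V(3,1) = 1.990668; V(3,2) = 0.381295; V(3,3) = 0.000000
Backward induction: V(k, i) = exp(-r*dt) * [p * V(k+1, i) + (1-p) * V(k+1, i+1)].
  V(2,0) = exp(-r*dt) * [p*3.915471 + (1-p)*1.990668] = 2.887134
  V(2,1) = exp(-r*dt) * [p*1.990668 + (1-p)*0.381295] = 1.131492
  V(2,2) = exp(-r*dt) * [p*0.381295 + (1-p)*0.000000] = 0.177783
  V(1,0) = exp(-r*dt) * [p*2.887134 + (1-p)*1.131492] = 1.949514
  V(1,1) = exp(-r*dt) * [p*1.131492 + (1-p)*0.177783] = 0.622371
  V(0,0) = exp(-r*dt) * [p*1.949514 + (1-p)*0.622371] = 1.240855


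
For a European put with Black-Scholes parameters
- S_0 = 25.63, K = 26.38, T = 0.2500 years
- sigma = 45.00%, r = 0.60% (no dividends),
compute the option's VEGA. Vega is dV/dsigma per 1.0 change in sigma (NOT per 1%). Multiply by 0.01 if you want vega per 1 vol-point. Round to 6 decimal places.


Answer: Vega = 5.112237

Derivation:
d1 = -0.0090226974; d2 = -0.2340226974
phi(d1) = 0.3989260420; exp(-qT) = 1.0000000000; exp(-rT) = 0.9985011244
Vega = S * exp(-qT) * phi(d1) * sqrt(T) = 25.6300 * 1.0000000000 * 0.3989260420 * 0.5000000000 = 5.112237


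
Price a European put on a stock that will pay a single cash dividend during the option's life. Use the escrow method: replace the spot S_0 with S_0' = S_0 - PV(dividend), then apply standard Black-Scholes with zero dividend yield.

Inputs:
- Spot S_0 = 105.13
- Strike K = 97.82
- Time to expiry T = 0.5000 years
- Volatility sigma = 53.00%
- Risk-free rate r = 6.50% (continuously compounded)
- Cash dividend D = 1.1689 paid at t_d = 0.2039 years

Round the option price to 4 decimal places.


PV(D) = D * exp(-r * t_d) = 1.1689 * 0.98683394 = 1.15351019
S_0' = S_0 - PV(D) = 105.1300 - 1.15351019 = 103.97648981
d1 = (ln(S_0'/K) + (r + sigma^2/2)*T) / (sigma*sqrt(T)) = 0.43696733
d2 = d1 - sigma*sqrt(T) = 0.06220074
exp(-rT) = 0.96802245
N(-d1) = 0.33106752; N(-d2) = 0.47520149
P = K * exp(-rT) * N(-d2) - S_0' * N(-d1) = 97.8200 * 0.96802245 * 0.47520149 - 103.97648981 * 0.33106752 = 10.5745

Answer: Price = 10.5745


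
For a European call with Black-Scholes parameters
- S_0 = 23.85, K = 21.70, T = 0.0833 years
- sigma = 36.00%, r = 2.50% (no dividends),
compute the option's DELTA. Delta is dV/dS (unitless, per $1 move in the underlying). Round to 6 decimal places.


d1 = 0.9812326994; d2 = 0.8773304377
phi(d1) = 0.2465113262; exp(-qT) = 1.0000000000; exp(-rT) = 0.9979196669
N(d1) = 0.8367609988
Delta = exp(-qT) * N(d1) = 1.0000000000 * 0.8367609988 = 0.836761

Answer: Delta = 0.836761


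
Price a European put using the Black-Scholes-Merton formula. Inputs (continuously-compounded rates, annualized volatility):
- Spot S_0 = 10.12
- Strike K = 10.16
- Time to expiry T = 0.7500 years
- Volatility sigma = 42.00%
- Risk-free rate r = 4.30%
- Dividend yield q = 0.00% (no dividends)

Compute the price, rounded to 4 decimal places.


d1 = (ln(S/K) + (r - q + 0.5*sigma^2) * T) / (sigma * sqrt(T)) = 0.25968451
d2 = d1 - sigma * sqrt(T) = -0.10404616
exp(-rT) = 0.96826449; exp(-qT) = 1.00000000
P = K * exp(-rT) * N(-d2) - S_0 * exp(-qT) * N(-d1)
N(-d1) = 0.39755357; N(-d2) = 0.54143364
P = 10.1600 * 0.96826449 * 0.54143364 - 10.1200 * 1.00000000 * 0.39755357 = 1.3031

Answer: Price = 1.3031


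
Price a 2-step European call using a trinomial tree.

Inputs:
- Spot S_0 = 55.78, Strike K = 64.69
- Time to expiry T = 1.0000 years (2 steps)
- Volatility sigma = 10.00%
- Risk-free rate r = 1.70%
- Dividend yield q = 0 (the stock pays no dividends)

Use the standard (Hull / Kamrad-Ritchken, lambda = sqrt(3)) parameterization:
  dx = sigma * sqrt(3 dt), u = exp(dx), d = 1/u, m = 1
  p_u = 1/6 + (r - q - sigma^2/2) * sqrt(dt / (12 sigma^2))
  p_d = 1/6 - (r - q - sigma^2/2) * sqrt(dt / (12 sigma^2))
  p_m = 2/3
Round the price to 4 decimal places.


dt = T/N = 0.500000; dx = sigma*sqrt(3*dt) = 0.122474
u = exp(dx) = 1.130290; d = 1/u = 0.884728
p_u = 0.191162, p_m = 0.666667, p_d = 0.142172
Discount per step: exp(-r*dt) = 0.991536
Stock lattice S(k, j) with j the centered position index:
  k=0: S(0,+0) = 55.7800
  k=1: S(1,-1) = 49.3502; S(1,+0) = 55.7800; S(1,+1) = 63.0476
  k=2: S(2,-2) = 43.6615; S(2,-1) = 49.3502; S(2,+0) = 55.7800; S(2,+1) = 63.0476; S(2,+2) = 71.2621
Terminal payoffs V(N, j) = max(S_T - K, 0):
  V(2,-2) = 0.000000; V(2,-1) = 0.000000; V(2,+0) = 0.000000; V(2,+1) = 0.000000; V(2,+2) = 6.572081
Backward induction: V(k, j) = exp(-r*dt) * [p_u * V(k+1, j+1) + p_m * V(k+1, j) + p_d * V(k+1, j-1)]
  V(1,-1) = exp(-r*dt) * [p_u*0.000000 + p_m*0.000000 + p_d*0.000000] = 0.000000
  V(1,+0) = exp(-r*dt) * [p_u*0.000000 + p_m*0.000000 + p_d*0.000000] = 0.000000
  V(1,+1) = exp(-r*dt) * [p_u*6.572081 + p_m*0.000000 + p_d*0.000000] = 1.245696
  V(0,+0) = exp(-r*dt) * [p_u*1.245696 + p_m*0.000000 + p_d*0.000000] = 0.236114

Answer: Price = V(0,0) = 0.2361


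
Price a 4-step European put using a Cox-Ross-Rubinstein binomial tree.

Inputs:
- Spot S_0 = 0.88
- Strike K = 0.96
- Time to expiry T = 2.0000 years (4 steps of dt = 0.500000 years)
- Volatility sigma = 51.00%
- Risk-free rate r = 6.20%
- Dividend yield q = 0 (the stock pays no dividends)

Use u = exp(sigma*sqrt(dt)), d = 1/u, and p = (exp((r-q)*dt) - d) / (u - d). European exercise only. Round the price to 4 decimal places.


Answer: Price = V(0,0) = 0.2245

Derivation:
dt = T/N = 0.500000
u = exp(sigma*sqrt(dt)) = 1.434225; d = 1/u = 0.697241
p = (exp((r-q)*dt) - d) / (u - d) = 0.453531
Discount per step: exp(-r*dt) = 0.969476
Stock lattice S(k, i) with i counting down-moves:
  k=0: S(0,0) = 0.8800
  k=1: S(1,0) = 1.2621; S(1,1) = 0.6136
  k=2: S(2,0) = 1.8102; S(2,1) = 0.8800; S(2,2) = 0.4278
  k=3: S(3,0) = 2.5962; S(3,1) = 1.2621; S(3,2) = 0.6136; S(3,3) = 0.2983
  k=4: S(4,0) = 3.7235; S(4,1) = 1.8102; S(4,2) = 0.8800; S(4,3) = 0.4278; S(4,4) = 0.2080
Terminal payoffs V(N, i) = max(K - S_T, 0):
  V(4,0) = 0.000000; V(4,1) = 0.000000; V(4,2) = 0.080000; V(4,3) = 0.532193; V(4,4) = 0.752024
Backward induction: V(k, i) = exp(-r*dt) * [p * V(k+1, i) + (1-p) * V(k+1, i+1)].
  V(3,0) = exp(-r*dt) * [p*0.000000 + (1-p)*0.000000] = 0.000000
  V(3,1) = exp(-r*dt) * [p*0.000000 + (1-p)*0.080000] = 0.042383
  V(3,2) = exp(-r*dt) * [p*0.080000 + (1-p)*0.532193] = 0.317125
  V(3,3) = exp(-r*dt) * [p*0.532193 + (1-p)*0.752024] = 0.632412
  V(2,0) = exp(-r*dt) * [p*0.000000 + (1-p)*0.042383] = 0.022454
  V(2,1) = exp(-r*dt) * [p*0.042383 + (1-p)*0.317125] = 0.186644
  V(2,2) = exp(-r*dt) * [p*0.317125 + (1-p)*0.632412] = 0.474480
  V(1,0) = exp(-r*dt) * [p*0.022454 + (1-p)*0.186644] = 0.108755
  V(1,1) = exp(-r*dt) * [p*0.186644 + (1-p)*0.474480] = 0.333439
  V(0,0) = exp(-r*dt) * [p*0.108755 + (1-p)*0.333439] = 0.224471


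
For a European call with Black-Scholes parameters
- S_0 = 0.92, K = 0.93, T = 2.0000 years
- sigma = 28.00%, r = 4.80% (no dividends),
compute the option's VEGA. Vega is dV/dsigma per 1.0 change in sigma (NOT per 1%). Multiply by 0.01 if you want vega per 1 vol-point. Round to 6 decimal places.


Answer: Vega = 0.476598

Derivation:
d1 = 0.4131248234; d2 = 0.0171450259
phi(d1) = 0.3663102625; exp(-qT) = 1.0000000000; exp(-rT) = 0.9084640161
Vega = S * exp(-qT) * phi(d1) * sqrt(T) = 0.9200 * 1.0000000000 * 0.3663102625 * 1.4142135624 = 0.476598


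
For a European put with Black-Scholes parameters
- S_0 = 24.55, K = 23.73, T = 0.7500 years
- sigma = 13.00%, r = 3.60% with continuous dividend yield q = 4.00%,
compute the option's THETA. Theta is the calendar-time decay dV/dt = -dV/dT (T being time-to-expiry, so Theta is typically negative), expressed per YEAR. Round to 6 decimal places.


Answer: Theta = -0.684272

Derivation:
d1 = 0.3313926929; d2 = 0.2188093904
phi(d1) = 0.3776267173; exp(-qT) = 0.9704455335; exp(-rT) = 0.9733612415
Theta = -S*exp(-qT)*phi(d1)*sigma/(2*sqrt(T)) + r*K*exp(-rT)*N(-d2) - q*S*exp(-qT)*N(-d1)
N(-d1) = 0.3701739418; N(-d2) = 0.4133992658; sqrt(T) = 0.8660254038
Term 1 = -24.5500 * 0.9704455335 * 0.3776267173 * 0.1300 / (2 * 0.8660254038) = -0.6752554533
Term 2 = 0.0360 * 23.7300 * 0.9733612415 * 0.4133992658 = 0.3437510148
Term 3 = -0.0400 * 24.5500 * 0.9704455335 * 0.3701739418 = -0.3527674428
Theta = -0.6752554533 + (0.3437510148) + (-0.3527674428) = -0.684272


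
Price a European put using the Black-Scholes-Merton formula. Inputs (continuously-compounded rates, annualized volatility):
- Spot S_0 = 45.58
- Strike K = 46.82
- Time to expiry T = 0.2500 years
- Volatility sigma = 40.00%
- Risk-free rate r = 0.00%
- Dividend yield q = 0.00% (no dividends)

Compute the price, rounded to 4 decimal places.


Answer: Price = 4.3331

Derivation:
d1 = (ln(S/K) + (r - q + 0.5*sigma^2) * T) / (sigma * sqrt(T)) = -0.03420719
d2 = d1 - sigma * sqrt(T) = -0.23420719
exp(-rT) = 1.00000000; exp(-qT) = 1.00000000
P = K * exp(-rT) * N(-d2) - S_0 * exp(-qT) * N(-d1)
N(-d1) = 0.51364403; N(-d2) = 0.59258793
P = 46.8200 * 1.00000000 * 0.59258793 - 45.5800 * 1.00000000 * 0.51364403 = 4.3331


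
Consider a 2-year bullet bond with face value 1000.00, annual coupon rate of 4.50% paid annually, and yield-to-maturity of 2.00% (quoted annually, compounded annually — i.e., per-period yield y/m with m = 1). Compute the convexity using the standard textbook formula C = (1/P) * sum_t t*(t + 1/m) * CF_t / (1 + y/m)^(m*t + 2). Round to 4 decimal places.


Answer: Convexity = 5.6052

Derivation:
Coupon per period c = face * coupon_rate / m = 45.000000
Periods per year m = 1; per-period yield y/m = 0.020000
Number of cashflows N = 2
Cashflows (t years, CF_t, discount factor 1/(1+y/m)^(m*t), PV):
  t = 1.0000: CF_t = 45.000000, DF = 0.980392, PV = 44.117647
  t = 2.0000: CF_t = 1045.000000, DF = 0.961169, PV = 1004.421376
Price P = sum_t PV_t = 1048.539023
Convexity numerator sum_t t*(t + 1/m) * CF_t / (1+y/m)^(m*t + 2):
  t = 1.0000: term = 84.809010
  t = 2.0000: term = 5792.510821
Convexity = (1/P) * sum = 5877.319831 / 1048.539023 = 5.605247


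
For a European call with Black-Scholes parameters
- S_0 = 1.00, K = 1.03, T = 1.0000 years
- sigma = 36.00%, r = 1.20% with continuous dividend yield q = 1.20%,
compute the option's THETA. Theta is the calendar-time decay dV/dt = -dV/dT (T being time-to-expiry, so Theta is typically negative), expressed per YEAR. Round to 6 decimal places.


Answer: Theta = -0.069067

Derivation:
d1 = 0.0978922160; d2 = -0.2621077840
phi(d1) = 0.3970353434; exp(-qT) = 0.9880717129; exp(-rT) = 0.9880717129
Theta = -S*exp(-qT)*phi(d1)*sigma/(2*sqrt(T)) - r*K*exp(-rT)*N(d2) + q*S*exp(-qT)*N(d1)
N(d1) = 0.5389910595; N(d2) = 0.3966191729; sqrt(T) = 1.0000000000
Term 1 = -1.0000 * 0.9880717129 * 0.3970353434 * 0.3600 / (2 * 1.0000000000) = -0.0706138905
Term 2 = -0.0120 * 1.0300 * 0.9880717129 * 0.3966191729 = -0.0048437380
Term 3 = 0.0120 * 1.0000 * 0.9880717129 * 0.5389910595 = 0.0063907418
Theta = -0.0706138905 + (-0.0048437380) + (0.0063907418) = -0.069067


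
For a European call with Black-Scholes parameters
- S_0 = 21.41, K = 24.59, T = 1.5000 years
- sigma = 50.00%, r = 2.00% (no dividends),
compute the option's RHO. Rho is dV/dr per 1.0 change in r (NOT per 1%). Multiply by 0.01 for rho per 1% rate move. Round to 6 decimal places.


Answer: Rho = 11.254933

Derivation:
d1 = 0.1290362560; d2 = -0.4833361797
phi(d1) = 0.3956348018; exp(-qT) = 1.0000000000; exp(-rT) = 0.9704455335
N(d2) = 0.3144285275
Rho = K*T*exp(-rT)*N(d2) = 24.5900 * 1.5000 * 0.9704455335 * 0.3144285275 = 11.254933


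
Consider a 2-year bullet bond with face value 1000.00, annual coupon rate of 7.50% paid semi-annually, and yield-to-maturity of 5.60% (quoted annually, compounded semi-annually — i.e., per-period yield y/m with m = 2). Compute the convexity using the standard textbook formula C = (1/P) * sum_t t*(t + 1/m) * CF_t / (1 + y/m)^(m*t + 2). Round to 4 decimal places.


Coupon per period c = face * coupon_rate / m = 37.500000
Periods per year m = 2; per-period yield y/m = 0.028000
Number of cashflows N = 4
Cashflows (t years, CF_t, discount factor 1/(1+y/m)^(m*t), PV):
  t = 0.5000: CF_t = 37.500000, DF = 0.972763, PV = 36.478599
  t = 1.0000: CF_t = 37.500000, DF = 0.946267, PV = 35.485019
  t = 1.5000: CF_t = 37.500000, DF = 0.920493, PV = 34.518501
  t = 2.0000: CF_t = 1037.500000, DF = 0.895422, PV = 928.999856
Price P = sum_t PV_t = 1035.481975
Convexity numerator sum_t t*(t + 1/m) * CF_t / (1+y/m)^(m*t + 2):
  t = 0.5000: term = 17.259250
  t = 1.0000: term = 50.367462
  t = 1.5000: term = 97.991171
  t = 2.0000: term = 4395.410302
Convexity = (1/P) * sum = 4561.028186 / 1035.481975 = 4.404739

Answer: Convexity = 4.4047


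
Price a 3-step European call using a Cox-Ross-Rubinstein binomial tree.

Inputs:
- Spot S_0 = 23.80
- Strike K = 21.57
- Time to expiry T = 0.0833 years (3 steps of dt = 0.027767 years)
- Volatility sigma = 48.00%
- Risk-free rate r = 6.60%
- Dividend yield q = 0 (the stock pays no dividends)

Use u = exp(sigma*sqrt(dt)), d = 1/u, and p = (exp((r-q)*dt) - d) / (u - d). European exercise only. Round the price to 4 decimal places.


dt = T/N = 0.027767
u = exp(sigma*sqrt(dt)) = 1.083270; d = 1/u = 0.923131
p = (exp((r-q)*dt) - d) / (u - d) = 0.491469
Discount per step: exp(-r*dt) = 0.998169
Stock lattice S(k, i) with i counting down-moves:
  k=0: S(0,0) = 23.8000
  k=1: S(1,0) = 25.7818; S(1,1) = 21.9705
  k=2: S(2,0) = 27.9287; S(2,1) = 23.8000; S(2,2) = 20.2817
  k=3: S(3,0) = 30.2543; S(3,1) = 25.7818; S(3,2) = 21.9705; S(3,3) = 18.7226
Terminal payoffs V(N, i) = max(S_T - K, 0):
  V(3,0) = 8.684277; V(3,1) = 4.211820; V(3,2) = 0.400521; V(3,3) = 0.000000
Backward induction: V(k, i) = exp(-r*dt) * [p * V(k+1, i) + (1-p) * V(k+1, i+1)].
  V(2,0) = exp(-r*dt) * [p*8.684277 + (1-p)*4.211820] = 6.398158
  V(2,1) = exp(-r*dt) * [p*4.211820 + (1-p)*0.400521] = 2.269493
  V(2,2) = exp(-r*dt) * [p*0.400521 + (1-p)*0.000000] = 0.196483
  V(1,0) = exp(-r*dt) * [p*6.398158 + (1-p)*2.269493] = 4.290733
  V(1,1) = exp(-r*dt) * [p*2.269493 + (1-p)*0.196483] = 1.213078
  V(0,0) = exp(-r*dt) * [p*4.290733 + (1-p)*1.213078] = 2.720660

Answer: Price = V(0,0) = 2.7207


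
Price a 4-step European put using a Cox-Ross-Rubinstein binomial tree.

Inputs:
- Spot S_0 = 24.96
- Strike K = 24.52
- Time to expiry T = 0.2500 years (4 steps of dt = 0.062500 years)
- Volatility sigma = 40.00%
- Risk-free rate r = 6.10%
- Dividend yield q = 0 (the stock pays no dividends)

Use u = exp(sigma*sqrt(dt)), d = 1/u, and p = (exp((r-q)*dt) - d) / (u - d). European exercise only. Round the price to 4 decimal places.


dt = T/N = 0.062500
u = exp(sigma*sqrt(dt)) = 1.105171; d = 1/u = 0.904837
p = (exp((r-q)*dt) - d) / (u - d) = 0.494088
Discount per step: exp(-r*dt) = 0.996195
Stock lattice S(k, i) with i counting down-moves:
  k=0: S(0,0) = 24.9600
  k=1: S(1,0) = 27.5851; S(1,1) = 22.5847
  k=2: S(2,0) = 30.4862; S(2,1) = 24.9600; S(2,2) = 20.4355
  k=3: S(3,0) = 33.6925; S(3,1) = 27.5851; S(3,2) = 22.5847; S(3,3) = 18.4908
  k=4: S(4,0) = 37.2359; S(4,1) = 30.4862; S(4,2) = 24.9600; S(4,3) = 20.4355; S(4,4) = 16.7312
Terminal payoffs V(N, i) = max(K - S_T, 0):
  V(4,0) = 0.000000; V(4,1) = 0.000000; V(4,2) = 0.000000; V(4,3) = 4.084480; V(4,4) = 7.788812
Backward induction: V(k, i) = exp(-r*dt) * [p * V(k+1, i) + (1-p) * V(k+1, i+1)].
  V(3,0) = exp(-r*dt) * [p*0.000000 + (1-p)*0.000000] = 0.000000
  V(3,1) = exp(-r*dt) * [p*0.000000 + (1-p)*0.000000] = 0.000000
  V(3,2) = exp(-r*dt) * [p*0.000000 + (1-p)*4.084480] = 2.058525
  V(3,3) = exp(-r*dt) * [p*4.084480 + (1-p)*7.788812] = 5.935873
  V(2,0) = exp(-r*dt) * [p*0.000000 + (1-p)*0.000000] = 0.000000
  V(2,1) = exp(-r*dt) * [p*0.000000 + (1-p)*2.058525] = 1.037470
  V(2,2) = exp(-r*dt) * [p*2.058525 + (1-p)*5.935873] = 4.004825
  V(1,0) = exp(-r*dt) * [p*0.000000 + (1-p)*1.037470] = 0.522871
  V(1,1) = exp(-r*dt) * [p*1.037470 + (1-p)*4.004825] = 2.529030
  V(0,0) = exp(-r*dt) * [p*0.522871 + (1-p)*2.529030] = 1.531960

Answer: Price = V(0,0) = 1.5320


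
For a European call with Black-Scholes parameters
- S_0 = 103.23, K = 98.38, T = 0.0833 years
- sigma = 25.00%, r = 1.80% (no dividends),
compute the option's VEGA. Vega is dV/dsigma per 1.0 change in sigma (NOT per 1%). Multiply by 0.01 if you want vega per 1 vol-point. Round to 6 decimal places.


Answer: Vega = 9.147060

Derivation:
d1 = 0.7237887007; d2 = 0.6516343522
phi(d1) = 0.3070104248; exp(-qT) = 1.0000000000; exp(-rT) = 0.9985017235
Vega = S * exp(-qT) * phi(d1) * sqrt(T) = 103.2300 * 1.0000000000 * 0.3070104248 * 0.2886173938 = 9.147060


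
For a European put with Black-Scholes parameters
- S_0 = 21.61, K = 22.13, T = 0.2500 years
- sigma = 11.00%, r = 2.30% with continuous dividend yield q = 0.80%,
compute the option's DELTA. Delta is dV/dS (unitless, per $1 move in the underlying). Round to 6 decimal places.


Answer: Delta = -0.630545

Derivation:
d1 = -0.3366451553; d2 = -0.3916451553
phi(d1) = 0.3769647816; exp(-qT) = 0.9980019987; exp(-rT) = 0.9942664996
N(-d1) = 0.6318077940
Delta = -exp(-qT) * N(-d1) = -0.9980019987 * 0.6318077940 = -0.630545


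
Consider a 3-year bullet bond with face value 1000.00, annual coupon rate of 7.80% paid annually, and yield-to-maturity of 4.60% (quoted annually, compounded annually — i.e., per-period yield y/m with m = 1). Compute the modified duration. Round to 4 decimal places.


Answer: Modified duration = 2.6743

Derivation:
Coupon per period c = face * coupon_rate / m = 78.000000
Periods per year m = 1; per-period yield y/m = 0.046000
Number of cashflows N = 3
Cashflows (t years, CF_t, discount factor 1/(1+y/m)^(m*t), PV):
  t = 1.0000: CF_t = 78.000000, DF = 0.956023, PV = 74.569790
  t = 2.0000: CF_t = 78.000000, DF = 0.913980, PV = 71.290430
  t = 3.0000: CF_t = 1078.000000, DF = 0.873786, PV = 941.941014
Price P = sum_t PV_t = 1087.801233
First compute Macaulay numerator sum_t t * PV_t:
  t * PV_t at t = 1.0000: 74.569790
  t * PV_t at t = 2.0000: 142.580860
  t * PV_t at t = 3.0000: 2825.823041
Macaulay duration D = 3042.973691 / 1087.801233 = 2.797362
Modified duration = D / (1 + y/m) = 2.797362 / (1 + 0.046000) = 2.674342


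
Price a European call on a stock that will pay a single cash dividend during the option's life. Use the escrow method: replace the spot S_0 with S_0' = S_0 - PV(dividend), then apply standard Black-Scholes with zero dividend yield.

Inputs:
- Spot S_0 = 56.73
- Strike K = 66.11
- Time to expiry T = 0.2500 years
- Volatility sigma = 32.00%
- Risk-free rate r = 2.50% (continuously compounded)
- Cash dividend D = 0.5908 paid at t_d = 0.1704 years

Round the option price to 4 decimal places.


PV(D) = D * exp(-r * t_d) = 0.5908 * 0.99574906 = 0.58828855
S_0' = S_0 - PV(D) = 56.7300 - 0.58828855 = 56.14171145
d1 = (ln(S_0'/K) + (r + sigma^2/2)*T) / (sigma*sqrt(T)) = -0.90244353
d2 = d1 - sigma*sqrt(T) = -1.06244353
exp(-rT) = 0.99376949
N(d1) = 0.18341065; N(d2) = 0.14401719
C = S_0' * N(d1) - K * exp(-rT) * N(d2) = 56.14171145 * 0.18341065 - 66.1100 * 0.99376949 * 0.14401719 = 0.8353

Answer: Price = 0.8353


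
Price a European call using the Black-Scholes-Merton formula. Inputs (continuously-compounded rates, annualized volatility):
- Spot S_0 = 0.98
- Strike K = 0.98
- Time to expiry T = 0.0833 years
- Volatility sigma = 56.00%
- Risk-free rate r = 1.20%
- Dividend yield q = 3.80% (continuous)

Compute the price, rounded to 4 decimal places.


Answer: Price = 0.0619

Derivation:
d1 = (ln(S/K) + (r - q + 0.5*sigma^2) * T) / (sigma * sqrt(T)) = 0.06741278
d2 = d1 - sigma * sqrt(T) = -0.09421296
exp(-rT) = 0.99900090; exp(-qT) = 0.99683960
C = S_0 * exp(-qT) * N(d1) - K * exp(-rT) * N(d2)
N(d1) = 0.52687345; N(d2) = 0.46246999
C = 0.9800 * 0.99683960 * 0.52687345 - 0.9800 * 0.99900090 * 0.46246999 = 0.0619


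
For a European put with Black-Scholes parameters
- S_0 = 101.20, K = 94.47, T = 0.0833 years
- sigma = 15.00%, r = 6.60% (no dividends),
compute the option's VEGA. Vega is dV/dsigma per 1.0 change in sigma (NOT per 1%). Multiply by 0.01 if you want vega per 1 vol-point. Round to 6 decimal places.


d1 = 1.7382033490; d2 = 1.6949107400
phi(d1) = 0.0880708236; exp(-qT) = 1.0000000000; exp(-rT) = 0.9945172852
Vega = S * exp(-qT) * phi(d1) * sqrt(T) = 101.2000 * 1.0000000000 * 0.0880708236 * 0.2886173938 = 2.572380

Answer: Vega = 2.572380


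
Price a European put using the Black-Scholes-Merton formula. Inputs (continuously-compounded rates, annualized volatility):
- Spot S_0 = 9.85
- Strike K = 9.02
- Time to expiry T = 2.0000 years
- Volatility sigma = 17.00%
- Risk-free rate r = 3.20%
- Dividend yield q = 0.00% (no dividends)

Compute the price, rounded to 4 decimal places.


d1 = (ln(S/K) + (r - q + 0.5*sigma^2) * T) / (sigma * sqrt(T)) = 0.75255761
d2 = d1 - sigma * sqrt(T) = 0.51214131
exp(-rT) = 0.93800500; exp(-qT) = 1.00000000
P = K * exp(-rT) * N(-d2) - S_0 * exp(-qT) * N(-d1)
N(-d1) = 0.22585790; N(-d2) = 0.30427606
P = 9.0200 * 0.93800500 * 0.30427606 - 9.8500 * 1.00000000 * 0.22585790 = 0.3497

Answer: Price = 0.3497


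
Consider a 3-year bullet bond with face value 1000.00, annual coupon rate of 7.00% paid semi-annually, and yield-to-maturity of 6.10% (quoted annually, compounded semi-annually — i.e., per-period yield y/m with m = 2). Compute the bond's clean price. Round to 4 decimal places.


Answer: Price = 1024.3370

Derivation:
Coupon per period c = face * coupon_rate / m = 35.000000
Periods per year m = 2; per-period yield y/m = 0.030500
Number of cashflows N = 6
Cashflows (t years, CF_t, discount factor 1/(1+y/m)^(m*t), PV):
  t = 0.5000: CF_t = 35.000000, DF = 0.970403, PV = 33.964095
  t = 1.0000: CF_t = 35.000000, DF = 0.941681, PV = 32.958850
  t = 1.5000: CF_t = 35.000000, DF = 0.913810, PV = 31.983358
  t = 2.0000: CF_t = 35.000000, DF = 0.886764, PV = 31.036737
  t = 2.5000: CF_t = 35.000000, DF = 0.860518, PV = 30.118134
  t = 3.0000: CF_t = 1035.000000, DF = 0.835049, PV = 864.275840
Price P = sum_t PV_t = 1024.337015


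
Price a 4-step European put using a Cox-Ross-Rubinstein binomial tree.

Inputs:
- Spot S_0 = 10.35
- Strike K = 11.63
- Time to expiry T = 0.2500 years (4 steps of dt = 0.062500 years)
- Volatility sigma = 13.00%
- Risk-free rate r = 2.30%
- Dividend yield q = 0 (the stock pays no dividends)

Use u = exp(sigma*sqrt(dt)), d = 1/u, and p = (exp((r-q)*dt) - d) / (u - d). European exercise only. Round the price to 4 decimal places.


Answer: Price = V(0,0) = 1.2242

Derivation:
dt = T/N = 0.062500
u = exp(sigma*sqrt(dt)) = 1.033034; d = 1/u = 0.968022
p = (exp((r-q)*dt) - d) / (u - d) = 0.514003
Discount per step: exp(-r*dt) = 0.998564
Stock lattice S(k, i) with i counting down-moves:
  k=0: S(0,0) = 10.3500
  k=1: S(1,0) = 10.6919; S(1,1) = 10.0190
  k=2: S(2,0) = 11.0451; S(2,1) = 10.3500; S(2,2) = 9.6986
  k=3: S(3,0) = 11.4100; S(3,1) = 10.6919; S(3,2) = 10.0190; S(3,3) = 9.3885
  k=4: S(4,0) = 11.7869; S(4,1) = 11.0451; S(4,2) = 10.3500; S(4,3) = 9.6986; S(4,4) = 9.0883
Terminal payoffs V(N, i) = max(K - S_T, 0):
  V(4,0) = 0.000000; V(4,1) = 0.584904; V(4,2) = 1.280000; V(4,3) = 1.931352; V(4,4) = 2.541712
Backward induction: V(k, i) = exp(-r*dt) * [p * V(k+1, i) + (1-p) * V(k+1, i+1)].
  V(3,0) = exp(-r*dt) * [p*0.000000 + (1-p)*0.584904] = 0.283853
  V(3,1) = exp(-r*dt) * [p*0.584904 + (1-p)*1.280000] = 0.921393
  V(3,2) = exp(-r*dt) * [p*1.280000 + (1-p)*1.931352] = 1.594262
  V(3,3) = exp(-r*dt) * [p*1.931352 + (1-p)*2.541712] = 2.224785
  V(2,0) = exp(-r*dt) * [p*0.283853 + (1-p)*0.921393] = 0.592843
  V(2,1) = exp(-r*dt) * [p*0.921393 + (1-p)*1.594262] = 1.246612
  V(2,2) = exp(-r*dt) * [p*1.594262 + (1-p)*2.224785] = 1.897964
  V(1,0) = exp(-r*dt) * [p*0.592843 + (1-p)*1.246612] = 0.909264
  V(1,1) = exp(-r*dt) * [p*1.246612 + (1-p)*1.897964] = 1.560921
  V(0,0) = exp(-r*dt) * [p*0.909264 + (1-p)*1.560921] = 1.224207


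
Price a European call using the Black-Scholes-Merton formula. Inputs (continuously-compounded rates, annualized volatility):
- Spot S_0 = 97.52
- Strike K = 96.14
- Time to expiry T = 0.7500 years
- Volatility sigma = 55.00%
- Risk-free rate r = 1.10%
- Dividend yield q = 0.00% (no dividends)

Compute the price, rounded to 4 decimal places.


Answer: Price = 19.2578

Derivation:
d1 = (ln(S/K) + (r - q + 0.5*sigma^2) * T) / (sigma * sqrt(T)) = 0.28539898
d2 = d1 - sigma * sqrt(T) = -0.19091499
exp(-rT) = 0.99178394; exp(-qT) = 1.00000000
C = S_0 * exp(-qT) * N(d1) - K * exp(-rT) * N(d2)
N(d1) = 0.61233076; N(d2) = 0.42429610
C = 97.5200 * 1.00000000 * 0.61233076 - 96.1400 * 0.99178394 * 0.42429610 = 19.2578


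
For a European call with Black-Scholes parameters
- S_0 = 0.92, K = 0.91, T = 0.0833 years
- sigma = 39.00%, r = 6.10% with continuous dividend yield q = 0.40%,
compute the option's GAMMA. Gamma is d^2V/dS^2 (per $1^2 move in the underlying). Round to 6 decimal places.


Answer: Gamma = 3.778210

Derivation:
d1 = 0.1955577674; d2 = 0.0829969838
phi(d1) = 0.3913864072; exp(-qT) = 0.9996668555; exp(-rT) = 0.9949315880
Gamma = exp(-qT) * phi(d1) / (S * sigma * sqrt(T)) = 0.9996668555 * 0.3913864072 / (0.9200 * 0.3900 * 0.2886173938) = 3.778210


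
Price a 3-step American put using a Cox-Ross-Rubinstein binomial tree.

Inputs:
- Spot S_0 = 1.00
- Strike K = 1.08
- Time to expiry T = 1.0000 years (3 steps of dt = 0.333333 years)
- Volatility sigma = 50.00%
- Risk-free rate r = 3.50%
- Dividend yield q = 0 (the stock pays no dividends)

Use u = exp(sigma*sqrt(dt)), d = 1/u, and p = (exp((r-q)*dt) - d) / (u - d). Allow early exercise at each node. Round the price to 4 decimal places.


Answer: Price = V(0,0) = 0.2413

Derivation:
dt = T/N = 0.333333
u = exp(sigma*sqrt(dt)) = 1.334658; d = 1/u = 0.749256
p = (exp((r-q)*dt) - d) / (u - d) = 0.448374
Discount per step: exp(-r*dt) = 0.988401
Stock lattice S(k, i) with i counting down-moves:
  k=0: S(0,0) = 1.0000
  k=1: S(1,0) = 1.3347; S(1,1) = 0.7493
  k=2: S(2,0) = 1.7813; S(2,1) = 1.0000; S(2,2) = 0.5614
  k=3: S(3,0) = 2.3774; S(3,1) = 1.3347; S(3,2) = 0.7493; S(3,3) = 0.4206
Terminal payoffs V(N, i) = max(K - S_T, 0):
  V(3,0) = 0.000000; V(3,1) = 0.000000; V(3,2) = 0.330744; V(3,3) = 0.659380
Backward induction: V(k, i) = exp(-r*dt) * [p * V(k+1, i) + (1-p) * V(k+1, i+1)]; then take max(V_cont, immediate exercise) for American.
  V(2,0) = exp(-r*dt) * [p*0.000000 + (1-p)*0.000000] = 0.000000; exercise = 0.000000; V(2,0) = max -> 0.000000
  V(2,1) = exp(-r*dt) * [p*0.000000 + (1-p)*0.330744] = 0.180331; exercise = 0.080000; V(2,1) = max -> 0.180331
  V(2,2) = exp(-r*dt) * [p*0.330744 + (1-p)*0.659380] = 0.506089; exercise = 0.518616; V(2,2) = max -> 0.518616
  V(1,0) = exp(-r*dt) * [p*0.000000 + (1-p)*0.180331] = 0.098321; exercise = 0.000000; V(1,0) = max -> 0.098321
  V(1,1) = exp(-r*dt) * [p*0.180331 + (1-p)*0.518616] = 0.362682; exercise = 0.330744; V(1,1) = max -> 0.362682
  V(0,0) = exp(-r*dt) * [p*0.098321 + (1-p)*0.362682] = 0.241317; exercise = 0.080000; V(0,0) = max -> 0.241317


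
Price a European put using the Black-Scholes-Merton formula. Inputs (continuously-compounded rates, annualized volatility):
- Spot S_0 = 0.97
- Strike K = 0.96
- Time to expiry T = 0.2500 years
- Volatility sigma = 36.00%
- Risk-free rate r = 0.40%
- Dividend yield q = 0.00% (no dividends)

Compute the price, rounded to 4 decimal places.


Answer: Price = 0.0638

Derivation:
d1 = (ln(S/K) + (r - q + 0.5*sigma^2) * T) / (sigma * sqrt(T)) = 0.15312659
d2 = d1 - sigma * sqrt(T) = -0.02687341
exp(-rT) = 0.99900050; exp(-qT) = 1.00000000
P = K * exp(-rT) * N(-d2) - S_0 * exp(-qT) * N(-d1)
N(-d1) = 0.43914922; N(-d2) = 0.51071965
P = 0.9600 * 0.99900050 * 0.51071965 - 0.9700 * 1.00000000 * 0.43914922 = 0.0638


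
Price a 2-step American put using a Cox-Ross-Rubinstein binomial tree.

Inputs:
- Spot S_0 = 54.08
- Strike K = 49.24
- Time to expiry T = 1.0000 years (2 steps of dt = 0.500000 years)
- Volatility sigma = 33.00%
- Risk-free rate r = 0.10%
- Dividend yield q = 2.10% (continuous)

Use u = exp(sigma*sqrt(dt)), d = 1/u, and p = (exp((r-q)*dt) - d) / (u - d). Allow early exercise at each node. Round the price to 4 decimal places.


dt = T/N = 0.500000
u = exp(sigma*sqrt(dt)) = 1.262817; d = 1/u = 0.791880
p = (exp((r-q)*dt) - d) / (u - d) = 0.420799
Discount per step: exp(-r*dt) = 0.999500
Stock lattice S(k, i) with i counting down-moves:
  k=0: S(0,0) = 54.0800
  k=1: S(1,0) = 68.2932; S(1,1) = 42.8249
  k=2: S(2,0) = 86.2418; S(2,1) = 54.0800; S(2,2) = 33.9122
Terminal payoffs V(N, i) = max(K - S_T, 0):
  V(2,0) = 0.000000; V(2,1) = 0.000000; V(2,2) = 15.327830
Backward induction: V(k, i) = exp(-r*dt) * [p * V(k+1, i) + (1-p) * V(k+1, i+1)]; then take max(V_cont, immediate exercise) for American.
  V(1,0) = exp(-r*dt) * [p*0.000000 + (1-p)*0.000000] = 0.000000; exercise = 0.000000; V(1,0) = max -> 0.000000
  V(1,1) = exp(-r*dt) * [p*0.000000 + (1-p)*15.327830] = 8.873464; exercise = 6.415122; V(1,1) = max -> 8.873464
  V(0,0) = exp(-r*dt) * [p*0.000000 + (1-p)*8.873464] = 5.136954; exercise = 0.000000; V(0,0) = max -> 5.136954

Answer: Price = V(0,0) = 5.1370
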